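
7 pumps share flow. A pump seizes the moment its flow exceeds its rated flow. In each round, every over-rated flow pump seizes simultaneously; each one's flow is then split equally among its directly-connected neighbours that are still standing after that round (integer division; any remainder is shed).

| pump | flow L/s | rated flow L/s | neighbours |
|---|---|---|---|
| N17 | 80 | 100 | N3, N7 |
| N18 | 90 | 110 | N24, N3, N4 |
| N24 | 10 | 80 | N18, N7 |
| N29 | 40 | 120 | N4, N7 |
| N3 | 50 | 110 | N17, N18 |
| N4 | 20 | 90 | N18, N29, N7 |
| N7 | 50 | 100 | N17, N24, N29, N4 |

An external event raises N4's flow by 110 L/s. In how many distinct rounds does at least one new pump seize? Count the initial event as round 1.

Round 1 — N4 at 130 > 90. N4 seizes.
  N4 sheds 130 L/s to N18, N29, N7: 43 each (1 lost).
    N18: 90+43 = 133 > 110
    N29: 40+43 = 83 ≤ 120
    N7: 50+43 = 93 ≤ 100
Round 2 — N18 seizes.
  N18 sheds 133 L/s to N24, N3: 66 each (1 lost).
    N24: 10+66 = 76 ≤ 80
    N3: 50+66 = 116 > 110
Round 3 — N3 seizes.
  N3 sheds 116 L/s to N17: 116 each.
    N17: 80+116 = 196 > 100
Round 4 — N17 seizes.
  N17 sheds 196 L/s to N7: 196 each.
    N7: 93+196 = 289 > 100
Round 5 — N7 seizes.
  N7 sheds 289 L/s to N24, N29: 144 each (1 lost).
    N24: 76+144 = 220 > 80
    N29: 83+144 = 227 > 120
Round 6 — N24, N29 seize.
  N24 sheds 220 L/s: no online neighbours, lost.
  N29 sheds 227 L/s: no online neighbours, lost.
No further seizures.

6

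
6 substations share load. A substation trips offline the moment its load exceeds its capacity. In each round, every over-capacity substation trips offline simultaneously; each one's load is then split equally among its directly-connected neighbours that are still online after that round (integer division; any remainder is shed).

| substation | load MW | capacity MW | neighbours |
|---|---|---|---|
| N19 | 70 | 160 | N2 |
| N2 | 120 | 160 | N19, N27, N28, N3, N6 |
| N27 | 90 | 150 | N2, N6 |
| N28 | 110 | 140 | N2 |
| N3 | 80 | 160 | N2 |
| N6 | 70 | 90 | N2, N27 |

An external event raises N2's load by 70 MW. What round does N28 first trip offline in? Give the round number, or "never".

2

Round 1 — N2 at 190 > 160. N2 trips offline.
  N2 sheds 190 MW to N19, N27, N28, N3, N6: 38 each.
    N19: 70+38 = 108 ≤ 160
    N27: 90+38 = 128 ≤ 150
    N28: 110+38 = 148 > 140
    N3: 80+38 = 118 ≤ 160
    N6: 70+38 = 108 > 90
Round 2 — N28, N6 trip offline.
  N28 sheds 148 MW: no online neighbours, lost.
  N6 sheds 108 MW to N27: 108 each.
    N27: 128+108 = 236 > 150
Round 3 — N27 trips offline.
  N27 sheds 236 MW: no online neighbours, lost.
No further trips.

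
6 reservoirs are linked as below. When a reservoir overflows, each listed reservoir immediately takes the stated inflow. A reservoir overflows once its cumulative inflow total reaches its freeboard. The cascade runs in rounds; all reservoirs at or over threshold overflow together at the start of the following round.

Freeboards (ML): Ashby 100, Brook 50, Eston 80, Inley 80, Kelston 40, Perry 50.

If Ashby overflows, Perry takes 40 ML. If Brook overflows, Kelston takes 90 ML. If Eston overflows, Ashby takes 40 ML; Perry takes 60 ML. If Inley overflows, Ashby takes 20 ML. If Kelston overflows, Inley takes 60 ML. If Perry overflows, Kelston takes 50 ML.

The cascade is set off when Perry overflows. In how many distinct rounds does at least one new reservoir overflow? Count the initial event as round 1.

2

Round 1 — Perry overflows (initial).
  Kelston: +50 → 50 ≥ 40
Round 2 — Kelston overflows.
  Inley: +60 → 60 < 80
No further overflows.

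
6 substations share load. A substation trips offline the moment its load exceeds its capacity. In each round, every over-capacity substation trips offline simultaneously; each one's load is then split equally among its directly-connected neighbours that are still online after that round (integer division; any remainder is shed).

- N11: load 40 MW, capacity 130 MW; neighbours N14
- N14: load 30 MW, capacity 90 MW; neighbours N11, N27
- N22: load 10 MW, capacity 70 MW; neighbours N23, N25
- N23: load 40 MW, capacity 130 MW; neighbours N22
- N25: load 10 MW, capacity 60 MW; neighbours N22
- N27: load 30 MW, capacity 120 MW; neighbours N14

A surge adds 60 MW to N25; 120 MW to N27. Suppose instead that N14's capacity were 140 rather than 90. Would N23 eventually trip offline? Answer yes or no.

no

With N14's capacity at 140:
Round 1 — N25 at 70 > 60; N27 at 150 > 120. N25, N27 trip offline.
  N25 sheds 70 MW to N22: 70 each.
    N22: 10+70 = 80 > 70
  N27 sheds 150 MW to N14: 150 each.
    N14: 30+150 = 180 > 140
Round 2 — N14, N22 trip offline.
  N14 sheds 180 MW to N11: 180 each.
    N11: 40+180 = 220 > 130
  N22 sheds 80 MW to N23: 80 each.
    N23: 40+80 = 120 ≤ 130
Round 3 — N11 trips offline.
  N11 sheds 220 MW: no online neighbours, lost.
No further trips.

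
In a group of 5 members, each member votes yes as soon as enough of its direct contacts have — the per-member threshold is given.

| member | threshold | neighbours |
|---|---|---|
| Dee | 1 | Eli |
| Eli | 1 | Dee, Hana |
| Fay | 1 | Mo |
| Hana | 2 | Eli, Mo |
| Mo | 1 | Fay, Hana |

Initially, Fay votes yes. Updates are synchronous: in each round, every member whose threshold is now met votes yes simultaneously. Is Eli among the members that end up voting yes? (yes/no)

no

Round 1 — Fay votes yes (initial).
Round 2 — checking thresholds:
  Mo: 1 of 2 neighbours ≥ 1, votes yes.
Round 3 — no new yes votes; cascade stops.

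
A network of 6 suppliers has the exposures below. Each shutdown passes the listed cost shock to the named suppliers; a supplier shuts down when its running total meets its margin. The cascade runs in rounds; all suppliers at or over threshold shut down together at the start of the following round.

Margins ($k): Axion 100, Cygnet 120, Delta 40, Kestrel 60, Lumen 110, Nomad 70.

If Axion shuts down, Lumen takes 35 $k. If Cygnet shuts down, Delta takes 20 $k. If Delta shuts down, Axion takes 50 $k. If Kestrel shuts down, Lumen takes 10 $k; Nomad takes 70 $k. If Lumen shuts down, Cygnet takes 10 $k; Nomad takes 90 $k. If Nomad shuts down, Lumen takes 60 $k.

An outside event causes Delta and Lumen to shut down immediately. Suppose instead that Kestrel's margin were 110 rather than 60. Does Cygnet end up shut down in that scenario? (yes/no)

no

With Kestrel's margin at 110:
Round 1 — Delta, Lumen shut down (initial).
  Axion: +50 → 50 < 100
  Cygnet: +10 → 10 < 120
  Nomad: +90 → 90 ≥ 70
Round 2 — Nomad shuts down.
No further shutdowns.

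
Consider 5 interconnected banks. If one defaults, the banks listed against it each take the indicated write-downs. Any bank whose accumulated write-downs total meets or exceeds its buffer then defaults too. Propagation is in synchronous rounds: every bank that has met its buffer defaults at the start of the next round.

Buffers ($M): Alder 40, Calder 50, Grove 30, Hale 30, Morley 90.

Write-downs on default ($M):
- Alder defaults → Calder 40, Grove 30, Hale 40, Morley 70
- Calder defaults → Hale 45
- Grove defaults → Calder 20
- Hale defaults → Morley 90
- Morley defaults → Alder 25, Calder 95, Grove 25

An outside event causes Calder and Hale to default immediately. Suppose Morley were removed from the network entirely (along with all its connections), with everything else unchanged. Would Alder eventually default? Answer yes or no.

With Morley removed:
Round 1 — Calder, Hale default (initial).
No further defaults.

no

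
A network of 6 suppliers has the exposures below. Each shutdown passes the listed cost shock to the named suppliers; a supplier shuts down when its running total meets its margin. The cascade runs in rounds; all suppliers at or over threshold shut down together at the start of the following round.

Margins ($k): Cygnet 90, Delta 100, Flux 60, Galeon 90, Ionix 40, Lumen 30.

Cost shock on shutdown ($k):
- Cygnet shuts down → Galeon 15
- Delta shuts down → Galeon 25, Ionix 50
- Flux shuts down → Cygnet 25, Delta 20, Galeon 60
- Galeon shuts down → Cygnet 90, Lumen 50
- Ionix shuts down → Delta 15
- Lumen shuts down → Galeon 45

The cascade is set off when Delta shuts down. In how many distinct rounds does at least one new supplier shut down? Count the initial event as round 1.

Round 1 — Delta shuts down (initial).
  Galeon: +25 → 25 < 90
  Ionix: +50 → 50 ≥ 40
Round 2 — Ionix shuts down.
No further shutdowns.

2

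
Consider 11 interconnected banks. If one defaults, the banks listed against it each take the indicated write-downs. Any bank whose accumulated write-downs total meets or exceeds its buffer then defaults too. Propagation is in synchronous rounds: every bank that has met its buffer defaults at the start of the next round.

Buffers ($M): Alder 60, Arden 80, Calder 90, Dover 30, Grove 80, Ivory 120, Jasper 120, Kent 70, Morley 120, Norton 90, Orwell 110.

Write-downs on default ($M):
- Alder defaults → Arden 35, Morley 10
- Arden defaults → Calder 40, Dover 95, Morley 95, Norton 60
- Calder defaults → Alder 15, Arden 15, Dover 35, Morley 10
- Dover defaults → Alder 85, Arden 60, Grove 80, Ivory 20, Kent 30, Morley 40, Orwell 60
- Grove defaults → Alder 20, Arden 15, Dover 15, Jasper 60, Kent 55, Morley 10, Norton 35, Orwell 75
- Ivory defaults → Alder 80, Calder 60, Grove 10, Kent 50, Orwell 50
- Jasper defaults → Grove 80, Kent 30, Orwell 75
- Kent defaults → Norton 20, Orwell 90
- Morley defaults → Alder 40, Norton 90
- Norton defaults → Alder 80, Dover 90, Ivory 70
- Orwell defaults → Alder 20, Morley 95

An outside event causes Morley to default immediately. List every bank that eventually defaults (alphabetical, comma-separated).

Round 1 — Morley defaults (initial).
  Alder: +40 → 40 < 60
  Norton: +90 → 90 ≥ 90
Round 2 — Norton defaults.
  Alder: +80 → 120 ≥ 60
  Dover: +90 → 90 ≥ 30
  Ivory: +70 → 70 < 120
Round 3 — Alder, Dover default.
  Arden: +35+60 → 95 ≥ 80
  Grove: +80 → 80 ≥ 80
  Ivory: +20 → 90 < 120
  Kent: +30 → 30 < 70
  Orwell: +60 → 60 < 110
Round 4 — Arden, Grove default.
  Calder: +40 → 40 < 90
  Jasper: +60 → 60 < 120
  Kent: +55 → 85 ≥ 70
  Orwell: +75 → 135 ≥ 110
Round 5 — Kent, Orwell default.
No further defaults.

Alder, Arden, Dover, Grove, Kent, Morley, Norton, Orwell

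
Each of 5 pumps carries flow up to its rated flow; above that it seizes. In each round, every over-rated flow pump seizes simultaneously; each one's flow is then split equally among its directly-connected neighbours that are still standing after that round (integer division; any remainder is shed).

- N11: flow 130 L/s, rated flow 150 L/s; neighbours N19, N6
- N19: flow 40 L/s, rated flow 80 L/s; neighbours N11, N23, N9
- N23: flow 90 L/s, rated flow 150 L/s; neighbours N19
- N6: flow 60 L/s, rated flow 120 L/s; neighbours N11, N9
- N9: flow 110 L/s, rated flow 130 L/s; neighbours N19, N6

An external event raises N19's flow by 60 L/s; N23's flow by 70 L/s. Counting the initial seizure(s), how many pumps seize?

5

Round 1 — N19 at 100 > 80; N23 at 160 > 150. N19, N23 seize.
  N19 sheds 100 L/s to N11, N9: 50 each.
    N11: 130+50 = 180 > 150
    N9: 110+50 = 160 > 130
  N23 sheds 160 L/s: no online neighbours, lost.
Round 2 — N11, N9 seize.
  N11 sheds 180 L/s to N6: 180 each.
    N6: 60+180 = 240 > 120
  N9 sheds 160 L/s to N6: 160 each.
    N6: 240+160 = 400 > 120
Round 3 — N6 seizes.
  N6 sheds 400 L/s: no online neighbours, lost.
No further seizures.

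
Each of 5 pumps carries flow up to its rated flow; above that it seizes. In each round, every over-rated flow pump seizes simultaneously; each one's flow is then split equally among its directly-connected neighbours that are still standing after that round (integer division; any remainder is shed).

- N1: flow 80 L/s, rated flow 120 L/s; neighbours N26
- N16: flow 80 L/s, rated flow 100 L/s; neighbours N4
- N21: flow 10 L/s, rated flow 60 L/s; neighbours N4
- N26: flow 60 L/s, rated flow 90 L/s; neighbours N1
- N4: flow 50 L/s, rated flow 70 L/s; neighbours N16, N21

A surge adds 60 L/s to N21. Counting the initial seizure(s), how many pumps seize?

3

Round 1 — N21 at 70 > 60. N21 seizes.
  N21 sheds 70 L/s to N4: 70 each.
    N4: 50+70 = 120 > 70
Round 2 — N4 seizes.
  N4 sheds 120 L/s to N16: 120 each.
    N16: 80+120 = 200 > 100
Round 3 — N16 seizes.
  N16 sheds 200 L/s: no online neighbours, lost.
No further seizures.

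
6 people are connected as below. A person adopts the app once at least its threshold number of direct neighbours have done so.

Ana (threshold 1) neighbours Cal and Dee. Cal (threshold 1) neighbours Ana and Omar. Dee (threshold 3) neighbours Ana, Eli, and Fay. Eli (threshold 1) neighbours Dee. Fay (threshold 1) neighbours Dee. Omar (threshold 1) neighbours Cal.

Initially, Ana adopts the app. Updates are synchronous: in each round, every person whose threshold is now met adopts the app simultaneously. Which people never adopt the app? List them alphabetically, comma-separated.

Dee, Eli, Fay

Round 1 — Ana adopts the app (initial).
Round 2 — checking thresholds:
  Cal: 1 of 2 neighbours ≥ 1, adopts the app.
  Dee: 1 of 3 neighbours < 3, below threshold.
Round 3 — checking thresholds:
  Dee: 1 of 3 neighbours < 3, below threshold.
  Omar: 1 of 1 neighbours ≥ 1, adopts the app.
Round 4 — no new adoptions; cascade stops.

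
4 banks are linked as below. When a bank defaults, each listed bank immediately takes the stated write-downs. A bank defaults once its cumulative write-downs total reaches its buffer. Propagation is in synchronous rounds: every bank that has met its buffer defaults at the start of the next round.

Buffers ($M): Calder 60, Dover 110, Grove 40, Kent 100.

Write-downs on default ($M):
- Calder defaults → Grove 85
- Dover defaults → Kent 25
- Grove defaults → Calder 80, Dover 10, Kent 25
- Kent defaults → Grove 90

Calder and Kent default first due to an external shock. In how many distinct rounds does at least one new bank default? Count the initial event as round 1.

Round 1 — Calder, Kent default (initial).
  Grove: +85+90 → 175 ≥ 40
Round 2 — Grove defaults.
  Dover: +10 → 10 < 110
No further defaults.

2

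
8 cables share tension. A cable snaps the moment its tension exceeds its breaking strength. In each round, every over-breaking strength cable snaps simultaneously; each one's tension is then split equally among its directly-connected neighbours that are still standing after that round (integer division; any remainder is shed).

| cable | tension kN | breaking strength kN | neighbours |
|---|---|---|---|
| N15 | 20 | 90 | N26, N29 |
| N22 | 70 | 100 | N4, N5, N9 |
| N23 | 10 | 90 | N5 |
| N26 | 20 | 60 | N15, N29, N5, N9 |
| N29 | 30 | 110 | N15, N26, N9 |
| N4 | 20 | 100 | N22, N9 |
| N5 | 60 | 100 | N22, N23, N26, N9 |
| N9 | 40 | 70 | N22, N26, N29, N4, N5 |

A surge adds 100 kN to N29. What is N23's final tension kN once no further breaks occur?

69

Round 1 — N29 at 130 > 110. N29 snaps.
  N29 sheds 130 kN to N15, N26, N9: 43 each (1 lost).
    N15: 20+43 = 63 ≤ 90
    N26: 20+43 = 63 > 60
    N9: 40+43 = 83 > 70
Round 2 — N26, N9 snap.
  N26 sheds 63 kN to N15, N5: 31 each (1 lost).
    N15: 63+31 = 94 > 90
    N5: 60+31 = 91 ≤ 100
  N9 sheds 83 kN to N22, N4, N5: 27 each (2 lost).
    N22: 70+27 = 97 ≤ 100
    N4: 20+27 = 47 ≤ 100
    N5: 91+27 = 118 > 100
Round 3 — N15, N5 snap.
  N15 sheds 94 kN: no online neighbours, lost.
  N5 sheds 118 kN to N22, N23: 59 each.
    N22: 97+59 = 156 > 100
    N23: 10+59 = 69 ≤ 90
Round 4 — N22 snaps.
  N22 sheds 156 kN to N4: 156 each.
    N4: 47+156 = 203 > 100
Round 5 — N4 snaps.
  N4 sheds 203 kN: no online neighbours, lost.
No further breaks.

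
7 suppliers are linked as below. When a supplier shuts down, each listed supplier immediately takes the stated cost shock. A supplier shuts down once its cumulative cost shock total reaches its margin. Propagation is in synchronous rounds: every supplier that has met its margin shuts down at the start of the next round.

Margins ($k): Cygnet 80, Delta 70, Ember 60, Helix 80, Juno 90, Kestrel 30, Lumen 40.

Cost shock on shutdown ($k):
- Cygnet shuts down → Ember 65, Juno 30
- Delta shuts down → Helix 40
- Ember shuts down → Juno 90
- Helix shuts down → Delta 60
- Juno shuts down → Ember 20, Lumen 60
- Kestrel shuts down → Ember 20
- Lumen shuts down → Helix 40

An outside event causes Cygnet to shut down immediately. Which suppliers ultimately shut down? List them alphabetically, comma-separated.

Round 1 — Cygnet shuts down (initial).
  Ember: +65 → 65 ≥ 60
  Juno: +30 → 30 < 90
Round 2 — Ember shuts down.
  Juno: +90 → 120 ≥ 90
Round 3 — Juno shuts down.
  Lumen: +60 → 60 ≥ 40
Round 4 — Lumen shuts down.
  Helix: +40 → 40 < 80
No further shutdowns.

Cygnet, Ember, Juno, Lumen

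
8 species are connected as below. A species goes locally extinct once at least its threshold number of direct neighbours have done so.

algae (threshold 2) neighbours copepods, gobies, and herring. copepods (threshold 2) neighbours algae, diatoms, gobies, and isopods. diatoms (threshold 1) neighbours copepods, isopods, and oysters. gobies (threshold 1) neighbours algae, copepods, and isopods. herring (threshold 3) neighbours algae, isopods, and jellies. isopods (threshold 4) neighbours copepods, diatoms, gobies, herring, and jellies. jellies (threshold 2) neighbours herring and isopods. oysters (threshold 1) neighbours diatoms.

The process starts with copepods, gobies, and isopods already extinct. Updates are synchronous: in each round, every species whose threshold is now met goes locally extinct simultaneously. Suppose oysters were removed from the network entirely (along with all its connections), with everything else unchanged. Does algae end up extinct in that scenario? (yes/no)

yes

With oysters removed:
Round 1 — copepods, gobies, isopods go locally extinct (initial).
Round 2 — checking thresholds:
  algae: 2 of 3 neighbours ≥ 2, goes locally extinct.
  diatoms: 2 of 2 neighbours ≥ 1, goes locally extinct.
  herring: 1 of 3 neighbours < 3, not yet.
  jellies: 1 of 2 neighbours < 2, not yet.
Round 3 — no new extinctions; cascade stops.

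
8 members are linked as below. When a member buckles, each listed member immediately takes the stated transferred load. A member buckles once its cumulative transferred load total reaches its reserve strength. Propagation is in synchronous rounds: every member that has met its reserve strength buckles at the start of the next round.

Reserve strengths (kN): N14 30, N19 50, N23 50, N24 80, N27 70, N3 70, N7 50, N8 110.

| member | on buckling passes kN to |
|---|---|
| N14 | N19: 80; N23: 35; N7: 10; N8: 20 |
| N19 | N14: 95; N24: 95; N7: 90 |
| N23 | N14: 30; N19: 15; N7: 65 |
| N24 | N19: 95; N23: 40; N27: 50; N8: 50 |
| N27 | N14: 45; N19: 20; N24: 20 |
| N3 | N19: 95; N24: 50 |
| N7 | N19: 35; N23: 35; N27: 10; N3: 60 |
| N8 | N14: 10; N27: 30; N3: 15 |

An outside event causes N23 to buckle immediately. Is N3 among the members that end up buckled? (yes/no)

no

Round 1 — N23 buckles (initial).
  N14: +30 → 30 ≥ 30
  N19: +15 → 15 < 50
  N7: +65 → 65 ≥ 50
Round 2 — N14, N7 buckle.
  N19: +80+35 → 130 ≥ 50
  N27: +10 → 10 < 70
  N3: +60 → 60 < 70
  N8: +20 → 20 < 110
Round 3 — N19 buckles.
  N24: +95 → 95 ≥ 80
Round 4 — N24 buckles.
  N27: +50 → 60 < 70
  N8: +50 → 70 < 110
No further bucklings.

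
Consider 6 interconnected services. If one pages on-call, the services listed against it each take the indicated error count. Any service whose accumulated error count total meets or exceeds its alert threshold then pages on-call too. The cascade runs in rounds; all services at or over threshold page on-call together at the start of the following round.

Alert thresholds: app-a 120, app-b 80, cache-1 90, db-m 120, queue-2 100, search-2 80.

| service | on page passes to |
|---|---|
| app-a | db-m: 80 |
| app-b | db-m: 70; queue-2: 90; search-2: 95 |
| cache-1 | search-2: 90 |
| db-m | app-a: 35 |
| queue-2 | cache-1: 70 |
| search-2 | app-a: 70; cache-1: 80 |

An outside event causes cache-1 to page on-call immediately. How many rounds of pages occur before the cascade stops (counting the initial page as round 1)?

Round 1 — cache-1 pages on-call (initial).
  search-2: +90 → 90 ≥ 80
Round 2 — search-2 pages on-call.
  app-a: +70 → 70 < 120
No further pages.

2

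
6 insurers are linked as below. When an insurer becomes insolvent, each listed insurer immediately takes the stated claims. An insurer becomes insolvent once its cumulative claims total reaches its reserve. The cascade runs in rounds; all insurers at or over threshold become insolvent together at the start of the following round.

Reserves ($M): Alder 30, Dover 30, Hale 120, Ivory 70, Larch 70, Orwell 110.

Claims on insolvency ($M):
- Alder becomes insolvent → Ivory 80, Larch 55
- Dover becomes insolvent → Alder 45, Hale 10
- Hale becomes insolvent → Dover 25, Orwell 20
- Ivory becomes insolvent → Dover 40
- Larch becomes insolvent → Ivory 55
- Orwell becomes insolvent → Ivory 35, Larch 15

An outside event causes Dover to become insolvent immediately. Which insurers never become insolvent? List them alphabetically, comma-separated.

Hale, Larch, Orwell

Round 1 — Dover becomes insolvent (initial).
  Alder: +45 → 45 ≥ 30
  Hale: +10 → 10 < 120
Round 2 — Alder becomes insolvent.
  Ivory: +80 → 80 ≥ 70
  Larch: +55 → 55 < 70
Round 3 — Ivory becomes insolvent.
No further insolvencies.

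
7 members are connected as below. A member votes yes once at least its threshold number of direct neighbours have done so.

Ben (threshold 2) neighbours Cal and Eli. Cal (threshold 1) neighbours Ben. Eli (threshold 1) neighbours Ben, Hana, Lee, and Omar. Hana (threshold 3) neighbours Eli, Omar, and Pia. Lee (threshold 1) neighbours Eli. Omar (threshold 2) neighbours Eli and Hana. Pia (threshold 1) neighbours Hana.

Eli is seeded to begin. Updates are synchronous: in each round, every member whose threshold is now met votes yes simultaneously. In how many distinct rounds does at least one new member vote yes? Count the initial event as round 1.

Round 1 — Eli votes yes (initial).
Round 2 — checking thresholds:
  Ben: 1 of 2 neighbours < 2, not yet.
  Hana: 1 of 3 neighbours < 3, not yet.
  Lee: 1 of 1 neighbours ≥ 1, votes yes.
  Omar: 1 of 2 neighbours < 2, not yet.
Round 3 — no new yes votes; cascade stops.

2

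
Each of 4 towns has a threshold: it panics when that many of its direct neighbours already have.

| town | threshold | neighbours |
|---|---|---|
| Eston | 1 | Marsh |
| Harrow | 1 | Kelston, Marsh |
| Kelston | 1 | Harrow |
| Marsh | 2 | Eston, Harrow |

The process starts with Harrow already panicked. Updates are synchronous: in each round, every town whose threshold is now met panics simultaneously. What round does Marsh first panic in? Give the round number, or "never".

never

Round 1 — Harrow panics (initial).
Round 2 — checking thresholds:
  Kelston: 1 of 1 neighbours ≥ 1, panics.
  Marsh: 1 of 2 neighbours < 2, holds.
Round 3 — no new panics; cascade stops.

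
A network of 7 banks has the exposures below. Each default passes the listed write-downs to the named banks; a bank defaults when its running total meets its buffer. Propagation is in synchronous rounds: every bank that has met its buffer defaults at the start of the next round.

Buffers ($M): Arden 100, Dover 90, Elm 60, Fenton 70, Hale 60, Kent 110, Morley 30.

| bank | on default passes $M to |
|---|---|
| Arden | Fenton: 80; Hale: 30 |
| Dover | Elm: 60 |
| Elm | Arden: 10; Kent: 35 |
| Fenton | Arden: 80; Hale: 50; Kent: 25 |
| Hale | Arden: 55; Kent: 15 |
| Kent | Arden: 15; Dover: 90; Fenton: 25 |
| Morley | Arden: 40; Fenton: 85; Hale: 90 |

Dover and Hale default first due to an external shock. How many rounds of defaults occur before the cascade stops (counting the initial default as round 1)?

Round 1 — Dover, Hale default (initial).
  Arden: +55 → 55 < 100
  Elm: +60 → 60 ≥ 60
  Kent: +15 → 15 < 110
Round 2 — Elm defaults.
  Arden: +10 → 65 < 100
  Kent: +35 → 50 < 110
No further defaults.

2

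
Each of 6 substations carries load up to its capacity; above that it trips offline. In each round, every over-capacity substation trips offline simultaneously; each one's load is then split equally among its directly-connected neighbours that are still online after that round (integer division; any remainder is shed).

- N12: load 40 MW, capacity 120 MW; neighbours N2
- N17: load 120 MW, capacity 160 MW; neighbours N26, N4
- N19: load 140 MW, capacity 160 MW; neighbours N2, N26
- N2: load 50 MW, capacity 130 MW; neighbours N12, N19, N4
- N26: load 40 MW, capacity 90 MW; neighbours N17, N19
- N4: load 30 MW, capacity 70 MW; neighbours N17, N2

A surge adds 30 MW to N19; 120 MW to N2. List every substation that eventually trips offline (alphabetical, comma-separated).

Round 1 — N19 at 170 > 160; N2 at 170 > 130. N19, N2 trip offline.
  N19 sheds 170 MW to N26: 170 each.
    N26: 40+170 = 210 > 90
  N2 sheds 170 MW to N12, N4: 85 each.
    N12: 40+85 = 125 > 120
    N4: 30+85 = 115 > 70
Round 2 — N12, N26, N4 trip offline.
  N12 sheds 125 MW: no online neighbours, lost.
  N26 sheds 210 MW to N17: 210 each.
    N17: 120+210 = 330 > 160
  N4 sheds 115 MW to N17: 115 each.
    N17: 330+115 = 445 > 160
Round 3 — N17 trips offline.
  N17 sheds 445 MW: no online neighbours, lost.
No further trips.

N12, N17, N19, N2, N26, N4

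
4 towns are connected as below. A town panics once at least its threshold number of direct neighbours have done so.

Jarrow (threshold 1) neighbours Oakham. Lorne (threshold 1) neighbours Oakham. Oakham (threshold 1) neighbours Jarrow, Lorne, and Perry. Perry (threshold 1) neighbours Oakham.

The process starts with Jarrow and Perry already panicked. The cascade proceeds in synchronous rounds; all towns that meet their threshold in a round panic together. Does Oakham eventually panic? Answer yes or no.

yes

Round 1 — Jarrow, Perry panic (initial).
Round 2 — checking thresholds:
  Oakham: 2 of 3 neighbours ≥ 1, panics.
Round 3 — checking thresholds:
  Lorne: 1 of 1 neighbours ≥ 1, panics.
Round 4 — no new panics; cascade stops.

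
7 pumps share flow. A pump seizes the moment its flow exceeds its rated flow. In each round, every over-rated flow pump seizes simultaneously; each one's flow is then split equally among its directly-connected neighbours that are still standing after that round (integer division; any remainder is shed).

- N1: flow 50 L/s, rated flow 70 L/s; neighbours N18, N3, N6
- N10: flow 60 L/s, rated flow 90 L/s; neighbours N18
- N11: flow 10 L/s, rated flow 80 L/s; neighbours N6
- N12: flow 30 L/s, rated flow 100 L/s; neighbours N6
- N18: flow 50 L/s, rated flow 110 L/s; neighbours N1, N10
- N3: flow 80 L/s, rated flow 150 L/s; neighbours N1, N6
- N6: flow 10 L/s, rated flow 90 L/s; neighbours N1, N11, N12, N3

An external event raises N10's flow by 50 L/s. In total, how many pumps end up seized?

Round 1 — N10 at 110 > 90. N10 seizes.
  N10 sheds 110 L/s to N18: 110 each.
    N18: 50+110 = 160 > 110
Round 2 — N18 seizes.
  N18 sheds 160 L/s to N1: 160 each.
    N1: 50+160 = 210 > 70
Round 3 — N1 seizes.
  N1 sheds 210 L/s to N3, N6: 105 each.
    N3: 80+105 = 185 > 150
    N6: 10+105 = 115 > 90
Round 4 — N3, N6 seize.
  N3 sheds 185 L/s: no online neighbours, lost.
  N6 sheds 115 L/s to N11, N12: 57 each (1 lost).
    N11: 10+57 = 67 ≤ 80
    N12: 30+57 = 87 ≤ 100
No further seizures.

5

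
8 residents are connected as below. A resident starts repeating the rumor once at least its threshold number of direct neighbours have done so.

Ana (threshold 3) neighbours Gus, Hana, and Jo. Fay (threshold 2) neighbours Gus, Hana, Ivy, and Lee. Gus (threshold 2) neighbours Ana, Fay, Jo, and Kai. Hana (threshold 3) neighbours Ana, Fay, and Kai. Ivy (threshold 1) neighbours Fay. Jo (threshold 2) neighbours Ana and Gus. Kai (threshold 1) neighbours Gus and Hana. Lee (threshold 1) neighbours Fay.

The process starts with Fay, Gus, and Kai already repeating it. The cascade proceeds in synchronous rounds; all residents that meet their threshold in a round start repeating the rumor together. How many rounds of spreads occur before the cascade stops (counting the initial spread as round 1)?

Round 1 — Fay, Gus, Kai start repeating the rumor (initial).
Round 2 — checking thresholds:
  Ana: 1 of 3 neighbours < 3, not yet.
  Hana: 2 of 3 neighbours < 3, not yet.
  Ivy: 1 of 1 neighbours ≥ 1, starts repeating the rumor.
  Jo: 1 of 2 neighbours < 2, not yet.
  Lee: 1 of 1 neighbours ≥ 1, starts repeating the rumor.
Round 3 — no new spreads; cascade stops.

2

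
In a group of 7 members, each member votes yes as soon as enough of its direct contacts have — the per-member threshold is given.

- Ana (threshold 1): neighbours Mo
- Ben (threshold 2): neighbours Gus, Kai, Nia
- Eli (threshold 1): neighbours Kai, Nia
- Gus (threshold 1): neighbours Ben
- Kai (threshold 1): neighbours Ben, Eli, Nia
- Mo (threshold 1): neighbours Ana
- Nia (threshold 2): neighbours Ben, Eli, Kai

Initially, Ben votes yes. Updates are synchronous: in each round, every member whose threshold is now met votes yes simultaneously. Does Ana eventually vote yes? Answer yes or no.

no

Round 1 — Ben votes yes (initial).
Round 2 — checking thresholds:
  Gus: 1 of 1 neighbours ≥ 1, votes yes.
  Kai: 1 of 3 neighbours ≥ 1, votes yes.
  Nia: 1 of 3 neighbours < 2, not yet.
Round 3 — checking thresholds:
  Eli: 1 of 2 neighbours ≥ 1, votes yes.
  Nia: 2 of 3 neighbours ≥ 2, votes yes.
Round 4 — no new yes votes; cascade stops.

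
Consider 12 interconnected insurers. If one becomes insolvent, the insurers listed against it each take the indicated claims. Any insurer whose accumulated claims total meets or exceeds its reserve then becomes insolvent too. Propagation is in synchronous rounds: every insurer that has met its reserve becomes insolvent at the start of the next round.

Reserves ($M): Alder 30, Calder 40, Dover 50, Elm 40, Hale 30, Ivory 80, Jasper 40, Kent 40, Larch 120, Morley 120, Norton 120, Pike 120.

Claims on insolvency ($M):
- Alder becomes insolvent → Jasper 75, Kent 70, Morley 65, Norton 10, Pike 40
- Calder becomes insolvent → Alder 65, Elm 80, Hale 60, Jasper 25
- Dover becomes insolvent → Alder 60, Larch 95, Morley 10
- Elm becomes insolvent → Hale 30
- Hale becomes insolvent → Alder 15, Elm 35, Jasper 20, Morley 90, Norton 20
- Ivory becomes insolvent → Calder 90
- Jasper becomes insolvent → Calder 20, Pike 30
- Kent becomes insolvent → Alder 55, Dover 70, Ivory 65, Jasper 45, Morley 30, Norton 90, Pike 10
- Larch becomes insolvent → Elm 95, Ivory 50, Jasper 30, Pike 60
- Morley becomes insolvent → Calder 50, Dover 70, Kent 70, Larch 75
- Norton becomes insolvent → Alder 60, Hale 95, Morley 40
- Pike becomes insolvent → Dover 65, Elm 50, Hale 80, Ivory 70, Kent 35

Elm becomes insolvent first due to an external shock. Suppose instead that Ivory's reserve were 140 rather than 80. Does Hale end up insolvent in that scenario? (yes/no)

With Ivory's reserve at 140:
Round 1 — Elm becomes insolvent (initial).
  Hale: +30 → 30 ≥ 30
Round 2 — Hale becomes insolvent.
  Alder: +15 → 15 < 30
  Jasper: +20 → 20 < 40
  Morley: +90 → 90 < 120
  Norton: +20 → 20 < 120
No further insolvencies.

yes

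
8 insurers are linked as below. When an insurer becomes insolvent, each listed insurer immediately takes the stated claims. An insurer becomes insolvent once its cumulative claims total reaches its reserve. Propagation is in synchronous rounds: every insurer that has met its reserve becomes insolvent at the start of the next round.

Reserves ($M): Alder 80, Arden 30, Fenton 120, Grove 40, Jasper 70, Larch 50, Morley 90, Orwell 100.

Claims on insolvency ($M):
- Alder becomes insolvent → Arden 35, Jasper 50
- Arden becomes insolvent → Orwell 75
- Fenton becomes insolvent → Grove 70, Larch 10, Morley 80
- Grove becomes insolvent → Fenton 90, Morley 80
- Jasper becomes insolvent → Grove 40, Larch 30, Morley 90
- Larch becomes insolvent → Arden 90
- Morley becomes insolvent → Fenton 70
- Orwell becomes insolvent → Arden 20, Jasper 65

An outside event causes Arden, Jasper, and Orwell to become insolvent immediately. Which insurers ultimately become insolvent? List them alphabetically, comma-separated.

Round 1 — Arden, Jasper, Orwell become insolvent (initial).
  Grove: +40 → 40 ≥ 40
  Larch: +30 → 30 < 50
  Morley: +90 → 90 ≥ 90
Round 2 — Grove, Morley become insolvent.
  Fenton: +90+70 → 160 ≥ 120
Round 3 — Fenton becomes insolvent.
  Larch: +10 → 40 < 50
No further insolvencies.

Arden, Fenton, Grove, Jasper, Morley, Orwell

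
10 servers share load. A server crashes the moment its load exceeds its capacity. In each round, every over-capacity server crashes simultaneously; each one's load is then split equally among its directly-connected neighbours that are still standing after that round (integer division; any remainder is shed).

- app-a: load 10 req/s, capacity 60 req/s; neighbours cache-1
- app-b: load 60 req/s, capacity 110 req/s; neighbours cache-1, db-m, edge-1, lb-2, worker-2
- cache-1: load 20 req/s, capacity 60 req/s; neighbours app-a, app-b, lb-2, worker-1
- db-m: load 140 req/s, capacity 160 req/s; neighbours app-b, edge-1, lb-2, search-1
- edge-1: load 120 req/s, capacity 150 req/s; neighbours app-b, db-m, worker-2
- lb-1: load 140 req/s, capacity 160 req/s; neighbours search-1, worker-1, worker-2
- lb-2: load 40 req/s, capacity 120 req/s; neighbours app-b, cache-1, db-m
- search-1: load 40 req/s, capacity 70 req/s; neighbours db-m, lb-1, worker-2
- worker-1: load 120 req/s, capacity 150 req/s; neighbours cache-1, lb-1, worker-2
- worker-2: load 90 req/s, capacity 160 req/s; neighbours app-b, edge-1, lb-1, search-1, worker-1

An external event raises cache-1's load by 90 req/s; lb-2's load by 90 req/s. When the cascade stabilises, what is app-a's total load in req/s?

46

Round 1 — cache-1 at 110 > 60; lb-2 at 130 > 120. cache-1, lb-2 crash.
  cache-1 sheds 110 req/s to app-a, app-b, worker-1: 36 each (2 lost).
    app-a: 10+36 = 46 ≤ 60
    app-b: 60+36 = 96 ≤ 110
    worker-1: 120+36 = 156 > 150
  lb-2 sheds 130 req/s to app-b, db-m: 65 each.
    app-b: 96+65 = 161 > 110
    db-m: 140+65 = 205 > 160
Round 2 — app-b, db-m, worker-1 crash.
  app-b sheds 161 req/s to edge-1, worker-2: 80 each (1 lost).
    edge-1: 120+80 = 200 > 150
    worker-2: 90+80 = 170 > 160
  db-m sheds 205 req/s to edge-1, search-1: 102 each (1 lost).
    edge-1: 200+102 = 302 > 150
    search-1: 40+102 = 142 > 70
  worker-1 sheds 156 req/s to lb-1, worker-2: 78 each.
    lb-1: 140+78 = 218 > 160
    worker-2: 170+78 = 248 > 160
Round 3 — edge-1, lb-1, search-1, worker-2 crash.
  edge-1 sheds 302 req/s: no online neighbours, lost.
  lb-1 sheds 218 req/s: no online neighbours, lost.
  search-1 sheds 142 req/s: no online neighbours, lost.
  worker-2 sheds 248 req/s: no online neighbours, lost.
No further crashes.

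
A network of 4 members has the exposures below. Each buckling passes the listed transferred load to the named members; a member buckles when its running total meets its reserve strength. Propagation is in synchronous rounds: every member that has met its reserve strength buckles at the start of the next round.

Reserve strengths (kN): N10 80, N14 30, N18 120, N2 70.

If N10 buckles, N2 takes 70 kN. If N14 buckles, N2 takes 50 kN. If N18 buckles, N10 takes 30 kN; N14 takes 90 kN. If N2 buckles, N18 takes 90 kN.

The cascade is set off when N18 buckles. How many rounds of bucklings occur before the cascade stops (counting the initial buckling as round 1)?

2

Round 1 — N18 buckles (initial).
  N10: +30 → 30 < 80
  N14: +90 → 90 ≥ 30
Round 2 — N14 buckles.
  N2: +50 → 50 < 70
No further bucklings.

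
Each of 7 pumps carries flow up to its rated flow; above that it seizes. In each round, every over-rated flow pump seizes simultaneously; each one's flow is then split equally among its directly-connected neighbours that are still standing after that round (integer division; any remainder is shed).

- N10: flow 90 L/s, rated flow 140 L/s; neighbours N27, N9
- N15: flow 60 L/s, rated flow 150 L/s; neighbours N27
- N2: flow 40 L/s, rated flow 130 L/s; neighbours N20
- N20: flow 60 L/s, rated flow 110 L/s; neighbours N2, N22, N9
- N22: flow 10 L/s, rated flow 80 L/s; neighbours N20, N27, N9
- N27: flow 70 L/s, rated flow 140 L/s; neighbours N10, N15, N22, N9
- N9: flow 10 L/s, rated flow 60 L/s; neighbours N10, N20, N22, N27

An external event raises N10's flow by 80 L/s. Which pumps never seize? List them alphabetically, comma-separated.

Round 1 — N10 at 170 > 140. N10 seizes.
  N10 sheds 170 L/s to N27, N9: 85 each.
    N27: 70+85 = 155 > 140
    N9: 10+85 = 95 > 60
Round 2 — N27, N9 seize.
  N27 sheds 155 L/s to N15, N22: 77 each (1 lost).
    N15: 60+77 = 137 ≤ 150
    N22: 10+77 = 87 > 80
  N9 sheds 95 L/s to N20, N22: 47 each (1 lost).
    N20: 60+47 = 107 ≤ 110
    N22: 87+47 = 134 > 80
Round 3 — N22 seizes.
  N22 sheds 134 L/s to N20: 134 each.
    N20: 107+134 = 241 > 110
Round 4 — N20 seizes.
  N20 sheds 241 L/s to N2: 241 each.
    N2: 40+241 = 281 > 130
Round 5 — N2 seizes.
  N2 sheds 281 L/s: no online neighbours, lost.
No further seizures.

N15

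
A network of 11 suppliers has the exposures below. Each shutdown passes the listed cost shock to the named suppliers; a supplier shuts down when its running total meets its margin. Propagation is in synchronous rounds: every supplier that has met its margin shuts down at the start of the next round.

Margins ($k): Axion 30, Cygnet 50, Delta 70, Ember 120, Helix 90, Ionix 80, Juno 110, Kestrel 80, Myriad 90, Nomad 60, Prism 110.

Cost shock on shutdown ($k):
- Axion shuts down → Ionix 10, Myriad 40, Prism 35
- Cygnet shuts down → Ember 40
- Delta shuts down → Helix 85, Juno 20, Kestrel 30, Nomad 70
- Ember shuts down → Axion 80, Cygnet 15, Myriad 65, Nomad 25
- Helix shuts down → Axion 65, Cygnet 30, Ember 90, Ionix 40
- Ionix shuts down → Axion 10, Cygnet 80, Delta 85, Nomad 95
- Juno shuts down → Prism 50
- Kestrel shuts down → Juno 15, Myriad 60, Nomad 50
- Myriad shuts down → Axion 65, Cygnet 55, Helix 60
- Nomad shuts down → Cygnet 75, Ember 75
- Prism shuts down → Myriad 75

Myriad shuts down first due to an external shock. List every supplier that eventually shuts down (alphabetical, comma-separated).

Axion, Cygnet, Myriad

Round 1 — Myriad shuts down (initial).
  Axion: +65 → 65 ≥ 30
  Cygnet: +55 → 55 ≥ 50
  Helix: +60 → 60 < 90
Round 2 — Axion, Cygnet shut down.
  Ember: +40 → 40 < 120
  Ionix: +10 → 10 < 80
  Prism: +35 → 35 < 110
No further shutdowns.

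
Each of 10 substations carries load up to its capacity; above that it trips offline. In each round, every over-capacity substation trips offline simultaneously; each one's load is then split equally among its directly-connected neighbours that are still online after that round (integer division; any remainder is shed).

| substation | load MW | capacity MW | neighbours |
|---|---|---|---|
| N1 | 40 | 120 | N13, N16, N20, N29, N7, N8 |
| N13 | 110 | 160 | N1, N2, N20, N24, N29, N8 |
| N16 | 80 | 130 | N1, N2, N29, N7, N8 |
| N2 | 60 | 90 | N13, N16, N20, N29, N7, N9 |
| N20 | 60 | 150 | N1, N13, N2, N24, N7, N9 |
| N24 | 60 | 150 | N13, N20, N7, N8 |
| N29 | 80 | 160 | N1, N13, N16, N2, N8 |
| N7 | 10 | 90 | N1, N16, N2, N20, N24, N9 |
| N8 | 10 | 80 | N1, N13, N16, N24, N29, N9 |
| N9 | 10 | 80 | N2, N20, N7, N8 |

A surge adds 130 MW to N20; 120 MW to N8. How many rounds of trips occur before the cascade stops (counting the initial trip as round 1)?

Round 1 — N20 at 190 > 150; N8 at 130 > 80. N20, N8 trip offline.
  N20 sheds 190 MW to N1, N13, N2, N24, N7, N9: 31 each (4 lost).
    N1: 40+31 = 71 ≤ 120
    N13: 110+31 = 141 ≤ 160
    N2: 60+31 = 91 > 90
    N24: 60+31 = 91 ≤ 150
    N7: 10+31 = 41 ≤ 90
    N9: 10+31 = 41 ≤ 80
  N8 sheds 130 MW to N1, N13, N16, N24, N29, N9: 21 each (4 lost).
    N1: 71+21 = 92 ≤ 120
    N13: 141+21 = 162 > 160
    N16: 80+21 = 101 ≤ 130
    N24: 91+21 = 112 ≤ 150
    N29: 80+21 = 101 ≤ 160
    N9: 41+21 = 62 ≤ 80
Round 2 — N13, N2 trip offline.
  N13 sheds 162 MW to N1, N24, N29: 54 each.
    N1: 92+54 = 146 > 120
    N24: 112+54 = 166 > 150
    N29: 101+54 = 155 ≤ 160
  N2 sheds 91 MW to N16, N29, N7, N9: 22 each (3 lost).
    N16: 101+22 = 123 ≤ 130
    N29: 155+22 = 177 > 160
    N7: 41+22 = 63 ≤ 90
    N9: 62+22 = 84 > 80
Round 3 — N1, N24, N29, N9 trip offline.
  N1 sheds 146 MW to N16, N7: 73 each.
    N16: 123+73 = 196 > 130
    N7: 63+73 = 136 > 90
  N24 sheds 166 MW to N7: 166 each.
    N7: 136+166 = 302 > 90
  N29 sheds 177 MW to N16: 177 each.
    N16: 196+177 = 373 > 130
  N9 sheds 84 MW to N7: 84 each.
    N7: 302+84 = 386 > 90
Round 4 — N16, N7 trip offline.
  N16 sheds 373 MW: no online neighbours, lost.
  N7 sheds 386 MW: no online neighbours, lost.
No further trips.

4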